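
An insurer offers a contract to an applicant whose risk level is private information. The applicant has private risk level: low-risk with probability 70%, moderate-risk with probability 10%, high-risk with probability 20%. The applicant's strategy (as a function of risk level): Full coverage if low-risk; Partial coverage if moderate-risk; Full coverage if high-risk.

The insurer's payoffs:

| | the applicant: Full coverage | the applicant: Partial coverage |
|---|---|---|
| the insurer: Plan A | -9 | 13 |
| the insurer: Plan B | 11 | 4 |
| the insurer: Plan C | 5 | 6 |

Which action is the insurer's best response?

E[Plan A] = 0.7·(-9) + 0.1·(13) + 0.2·(-9) = -6.8
E[Plan B] = 0.7·(11) + 0.1·(4) + 0.2·(11) = 10.3
E[Plan C] = 0.7·(5) + 0.1·(6) + 0.2·(5) = 5.1
Best response: Plan B (10.3 is the largest).

Plan B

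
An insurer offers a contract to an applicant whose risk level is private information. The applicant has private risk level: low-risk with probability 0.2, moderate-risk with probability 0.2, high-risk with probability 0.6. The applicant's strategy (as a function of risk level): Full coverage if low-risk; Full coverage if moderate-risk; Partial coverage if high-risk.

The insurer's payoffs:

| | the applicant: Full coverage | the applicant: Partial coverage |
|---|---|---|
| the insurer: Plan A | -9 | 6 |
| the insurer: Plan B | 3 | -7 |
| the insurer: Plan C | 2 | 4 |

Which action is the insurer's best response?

Plan C

Compute the insurer's expected payoff for each action, taking the expectation over the applicant's type.
E[Plan A] = 0.2·(-9) + 0.2·(-9) + 0.6·(6) = 0
E[Plan B] = 0.2·(3) + 0.2·(3) + 0.6·(-7) = -3
E[Plan C] = 0.2·(2) + 0.2·(2) + 0.6·(4) = 3.2
Best response: Plan C (3.2 is the largest).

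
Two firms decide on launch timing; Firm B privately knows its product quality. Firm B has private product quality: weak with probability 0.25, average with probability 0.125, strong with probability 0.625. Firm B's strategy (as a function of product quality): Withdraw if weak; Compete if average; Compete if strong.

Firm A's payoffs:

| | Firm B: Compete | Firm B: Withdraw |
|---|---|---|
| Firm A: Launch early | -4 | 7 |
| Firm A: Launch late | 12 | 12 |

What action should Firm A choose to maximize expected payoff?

Launch late

Compute Firm A's expected payoff for each action, taking the expectation over Firm B's type.
E[Launch early] = 0.25·(7) + 0.125·(-4) + 0.625·(-4) = -1.25
E[Launch late] = 0.25·(12) + 0.125·(12) + 0.625·(12) = 12
Best response: Launch late (12 is the largest).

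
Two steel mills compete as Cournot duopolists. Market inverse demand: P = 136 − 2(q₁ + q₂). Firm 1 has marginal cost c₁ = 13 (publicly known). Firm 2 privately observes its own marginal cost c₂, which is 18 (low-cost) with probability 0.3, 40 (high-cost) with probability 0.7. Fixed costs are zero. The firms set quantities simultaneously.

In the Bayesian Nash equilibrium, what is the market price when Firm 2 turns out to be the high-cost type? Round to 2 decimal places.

Firm 2 with cost c maximizes (136 − 2(q₁+q₂) − c)·q₂, giving q₂(c) = (136 − c − 2q₁)/4.
E[c₂] = 0.3·18 + 0.7·40 = 33.4
Firm 1's FOC against E[q₂] yields q₁ = (136 − 2·13 + E[c₂])/6 = (136 − 26 + 33.4)/6 = 23.9.
q₂(high-cost) = 12.05, so P = 136 − 2·(23.9 + 12.05) = 64.1.

64.10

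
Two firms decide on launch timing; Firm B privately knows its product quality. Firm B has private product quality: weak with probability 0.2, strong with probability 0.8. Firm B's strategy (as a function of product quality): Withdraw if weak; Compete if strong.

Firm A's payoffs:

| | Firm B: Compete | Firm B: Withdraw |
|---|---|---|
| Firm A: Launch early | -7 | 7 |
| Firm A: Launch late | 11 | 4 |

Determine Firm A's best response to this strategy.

Launch late

E[Launch early] = 0.2·(7) + 0.8·(-7) = -4.2
E[Launch late] = 0.2·(4) + 0.8·(11) = 9.6
Best response: Launch late (9.6 is the largest).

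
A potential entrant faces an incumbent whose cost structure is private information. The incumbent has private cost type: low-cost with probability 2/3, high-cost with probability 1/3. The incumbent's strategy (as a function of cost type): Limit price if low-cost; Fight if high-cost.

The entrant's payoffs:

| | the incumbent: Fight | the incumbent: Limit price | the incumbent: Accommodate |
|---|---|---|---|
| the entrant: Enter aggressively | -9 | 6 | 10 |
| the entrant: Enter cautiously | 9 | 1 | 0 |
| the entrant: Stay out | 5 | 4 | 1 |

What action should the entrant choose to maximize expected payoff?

Compute the entrant's expected payoff for each action, taking the expectation over the incumbent's type.
E[Enter aggressively] = 2/3·(6) + 1/3·(-9) = 1
E[Enter cautiously] = 2/3·(1) + 1/3·(9) = 11/3
E[Stay out] = 2/3·(4) + 1/3·(5) = 13/3
Best response: Stay out (13/3 is the largest).

Stay out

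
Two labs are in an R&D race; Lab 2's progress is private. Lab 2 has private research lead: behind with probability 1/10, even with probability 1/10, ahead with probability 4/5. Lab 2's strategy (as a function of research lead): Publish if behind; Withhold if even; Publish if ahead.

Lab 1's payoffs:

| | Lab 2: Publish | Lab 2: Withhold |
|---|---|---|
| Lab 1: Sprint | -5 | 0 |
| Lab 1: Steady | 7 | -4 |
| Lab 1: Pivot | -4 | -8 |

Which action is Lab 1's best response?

Steady

E[Sprint] = 1/10·(-5) + 1/10·(0) + 4/5·(-5) = -9/2
E[Steady] = 1/10·(7) + 1/10·(-4) + 4/5·(7) = 59/10
E[Pivot] = 1/10·(-4) + 1/10·(-8) + 4/5·(-4) = -22/5
Best response: Steady (59/10 is the largest).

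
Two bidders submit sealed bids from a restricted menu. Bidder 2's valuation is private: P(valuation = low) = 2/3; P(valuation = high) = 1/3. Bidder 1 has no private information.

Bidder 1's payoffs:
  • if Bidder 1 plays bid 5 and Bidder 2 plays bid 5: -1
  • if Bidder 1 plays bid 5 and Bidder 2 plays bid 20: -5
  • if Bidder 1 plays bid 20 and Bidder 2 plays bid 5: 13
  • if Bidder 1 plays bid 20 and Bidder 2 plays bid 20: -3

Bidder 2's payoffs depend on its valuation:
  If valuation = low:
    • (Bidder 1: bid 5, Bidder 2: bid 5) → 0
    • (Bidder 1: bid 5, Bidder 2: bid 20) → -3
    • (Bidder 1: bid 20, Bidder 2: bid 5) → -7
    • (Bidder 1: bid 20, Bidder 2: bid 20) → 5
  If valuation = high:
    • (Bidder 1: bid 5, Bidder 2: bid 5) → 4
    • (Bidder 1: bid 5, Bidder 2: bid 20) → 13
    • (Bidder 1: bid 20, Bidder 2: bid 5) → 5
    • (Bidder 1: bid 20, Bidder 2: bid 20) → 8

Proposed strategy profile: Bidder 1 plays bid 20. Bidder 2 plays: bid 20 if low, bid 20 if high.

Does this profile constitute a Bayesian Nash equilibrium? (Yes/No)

Bidder 1 plays bid 20: E[bid 20] = 2/3·(-3) + 1/3·(-3) = -3; E[bid 5] = -5. Best-responding. ✓
Bidder 2 (valuation low), facing bid 20: bid 5 gives -7, bid 20 gives 5. Proposed bid 20 is best. ✓
Bidder 2 (valuation high), facing bid 20: bid 5 gives 5, bid 20 gives 8. Proposed bid 20 is best. ✓

Yes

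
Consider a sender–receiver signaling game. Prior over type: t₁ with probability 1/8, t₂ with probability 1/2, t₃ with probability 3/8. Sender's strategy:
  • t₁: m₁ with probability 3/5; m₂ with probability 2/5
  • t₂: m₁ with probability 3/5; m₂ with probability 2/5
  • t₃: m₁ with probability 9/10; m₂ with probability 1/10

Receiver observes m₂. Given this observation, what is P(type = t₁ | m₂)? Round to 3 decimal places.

P(m₂) = (1/8)·(2/5) + (1/2)·(2/5) + (3/8)·(1/10) = 23/80
P(t₁ | m₂) = ((1/8)·(2/5)) / (23/80) = (1/20) / (23/80) = 4/23

0.174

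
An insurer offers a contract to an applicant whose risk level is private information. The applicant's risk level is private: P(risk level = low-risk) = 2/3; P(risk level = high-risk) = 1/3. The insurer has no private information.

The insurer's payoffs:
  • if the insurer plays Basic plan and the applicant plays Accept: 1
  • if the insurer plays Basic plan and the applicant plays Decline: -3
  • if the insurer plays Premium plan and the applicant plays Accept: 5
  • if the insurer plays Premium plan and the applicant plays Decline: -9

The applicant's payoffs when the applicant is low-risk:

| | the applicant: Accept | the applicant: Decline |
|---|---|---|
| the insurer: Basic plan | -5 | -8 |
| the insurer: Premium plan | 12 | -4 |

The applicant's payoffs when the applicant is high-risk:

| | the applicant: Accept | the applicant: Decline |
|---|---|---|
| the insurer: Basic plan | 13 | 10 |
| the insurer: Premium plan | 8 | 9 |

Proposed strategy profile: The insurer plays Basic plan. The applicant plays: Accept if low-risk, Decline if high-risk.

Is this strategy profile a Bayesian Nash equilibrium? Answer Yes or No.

A profile is a BNE iff every type of every player is best-responding given beliefs about the other side.
The insurer plays Basic plan: E[Basic plan] = 2/3·(1) + 1/3·(-3) = -1/3; E[Premium plan] = 1/3. Not best-responding. ✗
The applicant (risk level low-risk), facing Basic plan: Accept gives -5, Decline gives -8. Proposed Accept is best. ✓
The applicant (risk level high-risk), facing Basic plan: Accept gives 13, Decline gives 10. Proposed Decline is not best — profitable deviation exists. ✗

No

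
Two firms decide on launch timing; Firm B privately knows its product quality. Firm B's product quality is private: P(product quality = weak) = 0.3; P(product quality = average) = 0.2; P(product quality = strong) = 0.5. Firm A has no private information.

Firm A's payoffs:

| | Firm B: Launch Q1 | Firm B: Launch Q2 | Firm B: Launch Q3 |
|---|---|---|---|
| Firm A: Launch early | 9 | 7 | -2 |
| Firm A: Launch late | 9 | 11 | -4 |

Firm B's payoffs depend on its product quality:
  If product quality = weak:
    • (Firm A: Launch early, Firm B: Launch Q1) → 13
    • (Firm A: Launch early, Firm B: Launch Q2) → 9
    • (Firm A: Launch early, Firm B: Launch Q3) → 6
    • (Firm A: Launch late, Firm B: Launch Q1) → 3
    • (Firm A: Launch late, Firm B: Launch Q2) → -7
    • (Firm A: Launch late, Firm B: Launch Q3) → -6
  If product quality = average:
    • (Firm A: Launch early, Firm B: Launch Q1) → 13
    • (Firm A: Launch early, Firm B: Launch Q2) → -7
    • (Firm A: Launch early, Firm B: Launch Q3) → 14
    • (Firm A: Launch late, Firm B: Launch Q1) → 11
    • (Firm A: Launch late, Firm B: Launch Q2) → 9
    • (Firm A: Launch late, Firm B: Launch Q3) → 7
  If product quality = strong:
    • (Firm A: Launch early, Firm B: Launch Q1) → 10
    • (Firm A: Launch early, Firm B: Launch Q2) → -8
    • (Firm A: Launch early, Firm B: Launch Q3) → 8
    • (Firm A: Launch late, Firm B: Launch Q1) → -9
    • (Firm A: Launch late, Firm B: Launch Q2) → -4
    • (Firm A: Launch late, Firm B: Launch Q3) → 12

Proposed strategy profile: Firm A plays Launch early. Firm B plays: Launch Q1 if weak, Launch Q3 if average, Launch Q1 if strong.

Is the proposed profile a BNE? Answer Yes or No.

Yes

A profile is a BNE iff every type of every player is best-responding given beliefs about the other side.
Firm A plays Launch early: E[Launch early] = 0.3·(9) + 0.2·(-2) + 0.5·(9) = 6.8; E[Launch late] = 6.4. Best-responding. ✓
Firm B (product quality weak), facing Launch early: Launch Q1 gives 13, Launch Q2 gives 9, Launch Q3 gives 6. Proposed Launch Q1 is best. ✓
Firm B (product quality average), facing Launch early: Launch Q1 gives 13, Launch Q2 gives -7, Launch Q3 gives 14. Proposed Launch Q3 is best. ✓
Firm B (product quality strong), facing Launch early: Launch Q1 gives 10, Launch Q2 gives -8, Launch Q3 gives 8. Proposed Launch Q1 is best. ✓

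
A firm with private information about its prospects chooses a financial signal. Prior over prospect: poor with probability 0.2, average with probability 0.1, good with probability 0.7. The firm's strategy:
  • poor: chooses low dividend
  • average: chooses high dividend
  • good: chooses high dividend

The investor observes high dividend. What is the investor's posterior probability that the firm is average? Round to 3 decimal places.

P(high dividend) = 0.2·0 + 0.1·1 + 0.7·1 = 0.8
P(average | high dividend) = (0.1·1) / 0.8 = 0.1 / 0.8 = 0.125

0.125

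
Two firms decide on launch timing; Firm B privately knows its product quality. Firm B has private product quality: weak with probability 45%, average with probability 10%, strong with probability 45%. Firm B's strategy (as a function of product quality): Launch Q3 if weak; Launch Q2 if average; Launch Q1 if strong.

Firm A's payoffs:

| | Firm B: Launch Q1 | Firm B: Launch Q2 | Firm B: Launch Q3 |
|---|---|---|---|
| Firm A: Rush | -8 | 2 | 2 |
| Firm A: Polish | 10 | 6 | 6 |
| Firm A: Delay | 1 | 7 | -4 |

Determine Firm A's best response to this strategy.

Polish

Compute Firm A's expected payoff for each action, taking the expectation over Firm B's type.
E[Rush] = 0.45·(2) + 0.1·(2) + 0.45·(-8) = -2.5
E[Polish] = 0.45·(6) + 0.1·(6) + 0.45·(10) = 7.8
E[Delay] = 0.45·(-4) + 0.1·(7) + 0.45·(1) = -0.65
Best response: Polish (7.8 is the largest).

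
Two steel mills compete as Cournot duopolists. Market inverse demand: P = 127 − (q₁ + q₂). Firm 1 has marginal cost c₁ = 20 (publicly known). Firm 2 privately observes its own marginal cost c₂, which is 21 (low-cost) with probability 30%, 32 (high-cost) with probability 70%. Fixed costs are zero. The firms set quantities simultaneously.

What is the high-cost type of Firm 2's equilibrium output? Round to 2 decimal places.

Type-c best response for Firm 2: q₂(c) = (127 − c)/2 − q₁/2.
Firm 1 maximizes expected profit; its first-order condition is 127 − 2q₁ − E[q₂] − 20 = 0.
Substituting E[q₂] and solving: E[c₂] = 28.7, so q₁ = (127 − 2·20 + 28.7)/3 = 38.5667.
q₂(high-cost) = (127 − 32 − 38.5667)/2 = 28.2167.

28.22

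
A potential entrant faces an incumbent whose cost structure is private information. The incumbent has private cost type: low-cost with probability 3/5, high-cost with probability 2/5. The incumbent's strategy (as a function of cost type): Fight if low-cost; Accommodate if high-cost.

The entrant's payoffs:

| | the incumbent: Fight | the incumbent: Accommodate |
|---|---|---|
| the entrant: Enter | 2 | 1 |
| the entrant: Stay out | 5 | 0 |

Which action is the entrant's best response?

E[Enter] = 3/5·(2) + 2/5·(1) = 8/5
E[Stay out] = 3/5·(5) + 2/5·(0) = 3
Best response: Stay out (3 is the largest).

Stay out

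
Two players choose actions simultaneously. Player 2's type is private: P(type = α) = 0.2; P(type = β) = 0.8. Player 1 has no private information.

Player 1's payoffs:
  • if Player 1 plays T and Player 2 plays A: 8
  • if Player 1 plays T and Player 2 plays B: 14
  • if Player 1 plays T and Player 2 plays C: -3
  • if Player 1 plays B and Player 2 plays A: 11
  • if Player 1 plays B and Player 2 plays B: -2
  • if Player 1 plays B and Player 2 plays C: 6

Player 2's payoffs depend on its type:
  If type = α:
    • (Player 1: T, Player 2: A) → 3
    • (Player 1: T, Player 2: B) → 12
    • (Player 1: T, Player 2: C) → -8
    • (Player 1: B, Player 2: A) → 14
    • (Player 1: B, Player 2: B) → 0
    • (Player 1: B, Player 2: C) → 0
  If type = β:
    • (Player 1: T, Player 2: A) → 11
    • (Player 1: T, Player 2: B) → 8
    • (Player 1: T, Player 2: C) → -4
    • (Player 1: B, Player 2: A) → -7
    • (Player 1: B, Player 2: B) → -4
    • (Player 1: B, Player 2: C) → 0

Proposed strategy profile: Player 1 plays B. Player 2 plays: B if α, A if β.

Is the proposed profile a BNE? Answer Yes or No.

No

Player 1 plays B: E[B] = 0.2·(-2) + 0.8·(11) = 8.4; E[T] = 9.2. Not best-responding. ✗
Player 2 (type α), facing B: A gives 14, B gives 0, C gives 0. Proposed B is not best — profitable deviation exists. ✗
Player 2 (type β), facing B: A gives -7, B gives -4, C gives 0. Proposed A is not best — profitable deviation exists. ✗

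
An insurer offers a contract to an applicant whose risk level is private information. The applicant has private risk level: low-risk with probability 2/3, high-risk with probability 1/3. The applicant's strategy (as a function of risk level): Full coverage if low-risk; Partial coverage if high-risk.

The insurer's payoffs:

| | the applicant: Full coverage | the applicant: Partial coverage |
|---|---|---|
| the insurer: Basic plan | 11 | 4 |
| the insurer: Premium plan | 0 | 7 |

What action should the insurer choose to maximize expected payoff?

E[Basic plan] = 2/3·(11) + 1/3·(4) = 26/3
E[Premium plan] = 2/3·(0) + 1/3·(7) = 7/3
Best response: Basic plan (26/3 is the largest).

Basic plan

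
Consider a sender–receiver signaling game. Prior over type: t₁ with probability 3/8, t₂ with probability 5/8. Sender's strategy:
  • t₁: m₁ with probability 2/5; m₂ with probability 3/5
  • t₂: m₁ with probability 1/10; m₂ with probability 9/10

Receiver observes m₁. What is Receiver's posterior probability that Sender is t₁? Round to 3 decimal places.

P(m₁) = (3/8)·(2/5) + (5/8)·(1/10) = 17/80
P(t₁ | m₁) = ((3/8)·(2/5)) / (17/80) = (3/20) / (17/80) = 12/17

0.706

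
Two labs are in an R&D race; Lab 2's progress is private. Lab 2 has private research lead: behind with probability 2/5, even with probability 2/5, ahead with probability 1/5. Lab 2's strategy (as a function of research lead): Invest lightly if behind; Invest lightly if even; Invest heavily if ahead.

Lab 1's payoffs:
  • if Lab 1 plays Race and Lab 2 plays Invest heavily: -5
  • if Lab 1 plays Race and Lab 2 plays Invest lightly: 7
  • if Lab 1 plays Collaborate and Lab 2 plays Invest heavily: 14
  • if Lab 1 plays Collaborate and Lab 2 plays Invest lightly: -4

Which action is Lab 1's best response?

Race

E[Race] = 2/5·(7) + 2/5·(7) + 1/5·(-5) = 23/5
E[Collaborate] = 2/5·(-4) + 2/5·(-4) + 1/5·(14) = -2/5
Best response: Race (23/5 is the largest).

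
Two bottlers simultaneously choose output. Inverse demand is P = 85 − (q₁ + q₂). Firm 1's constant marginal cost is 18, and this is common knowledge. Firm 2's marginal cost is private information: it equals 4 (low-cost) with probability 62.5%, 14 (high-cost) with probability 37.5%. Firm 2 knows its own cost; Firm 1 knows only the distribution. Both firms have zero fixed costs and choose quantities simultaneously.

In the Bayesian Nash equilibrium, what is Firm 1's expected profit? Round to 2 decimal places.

357.84

Firm 2 with cost c maximizes (85 − (q₁+q₂) − c)·q₂, giving q₂(c) = (85 − c − q₁)/2.
E[c₂] = 0.625·4 + 0.375·14 = 7.75
Firm 1's FOC against E[q₂] yields q₁ = (85 − 2·18 + E[c₂])/3 = (85 − 36 + 7.75)/3 = 18.9167.
E[P] = 85 − (q₁ + E[q₂]) = 36.9167; Firm 1's expected profit = (E[P] − 18)·q₁ = (36.9167 − 18)·18.9167 = 357.84.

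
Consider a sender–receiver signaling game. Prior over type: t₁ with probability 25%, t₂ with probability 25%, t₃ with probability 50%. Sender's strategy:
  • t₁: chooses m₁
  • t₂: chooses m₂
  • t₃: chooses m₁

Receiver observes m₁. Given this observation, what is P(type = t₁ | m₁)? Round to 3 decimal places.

Apply Bayes' rule using the sender's strategy as the likelihood.
P(m₁) = 0.25·1 + 0.25·0 + 0.5·1 = 0.75
P(t₁ | m₁) = (0.25·1) / 0.75 = 0.25 / 0.75 = 0.333333

0.333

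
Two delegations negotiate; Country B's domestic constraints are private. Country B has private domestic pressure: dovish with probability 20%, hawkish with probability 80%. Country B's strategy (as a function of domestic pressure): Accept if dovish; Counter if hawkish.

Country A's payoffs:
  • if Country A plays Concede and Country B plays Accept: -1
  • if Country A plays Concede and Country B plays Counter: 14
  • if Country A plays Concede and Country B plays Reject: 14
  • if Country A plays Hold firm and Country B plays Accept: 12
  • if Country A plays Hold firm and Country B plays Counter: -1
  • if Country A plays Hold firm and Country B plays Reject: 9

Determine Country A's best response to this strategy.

E[Concede] = 0.2·(-1) + 0.8·(14) = 11
E[Hold firm] = 0.2·(12) + 0.8·(-1) = 1.6
Best response: Concede (11 is the largest).

Concede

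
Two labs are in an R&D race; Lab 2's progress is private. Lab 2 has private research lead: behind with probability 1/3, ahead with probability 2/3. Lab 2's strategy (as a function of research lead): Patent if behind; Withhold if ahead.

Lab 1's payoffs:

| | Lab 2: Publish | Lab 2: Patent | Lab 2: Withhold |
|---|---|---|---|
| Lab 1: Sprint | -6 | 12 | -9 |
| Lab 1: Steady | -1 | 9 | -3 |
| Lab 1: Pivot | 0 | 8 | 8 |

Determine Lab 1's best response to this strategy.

Pivot

E[Sprint] = 1/3·(12) + 2/3·(-9) = -2
E[Steady] = 1/3·(9) + 2/3·(-3) = 1
E[Pivot] = 1/3·(8) + 2/3·(8) = 8
Best response: Pivot (8 is the largest).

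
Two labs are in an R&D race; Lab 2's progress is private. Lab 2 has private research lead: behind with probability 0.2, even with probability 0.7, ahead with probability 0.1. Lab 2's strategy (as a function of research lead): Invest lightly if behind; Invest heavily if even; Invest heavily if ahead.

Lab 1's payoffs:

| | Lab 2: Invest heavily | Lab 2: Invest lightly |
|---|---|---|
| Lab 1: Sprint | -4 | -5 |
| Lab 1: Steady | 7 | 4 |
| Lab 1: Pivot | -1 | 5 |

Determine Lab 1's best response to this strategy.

Steady

E[Sprint] = 0.2·(-5) + 0.7·(-4) + 0.1·(-4) = -4.2
E[Steady] = 0.2·(4) + 0.7·(7) + 0.1·(7) = 6.4
E[Pivot] = 0.2·(5) + 0.7·(-1) + 0.1·(-1) = 0.2
Best response: Steady (6.4 is the largest).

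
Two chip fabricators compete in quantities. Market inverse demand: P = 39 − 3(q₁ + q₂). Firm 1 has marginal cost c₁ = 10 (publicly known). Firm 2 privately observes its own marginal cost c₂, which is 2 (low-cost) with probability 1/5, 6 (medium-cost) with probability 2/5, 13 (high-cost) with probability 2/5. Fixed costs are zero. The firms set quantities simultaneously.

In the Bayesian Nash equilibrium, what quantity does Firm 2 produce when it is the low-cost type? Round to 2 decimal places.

Type-c best response for Firm 2: q₂(c) = (39 − c)/6 − q₁/2.
Firm 1 maximizes expected profit; its first-order condition is 39 − 6q₁ − 3E[q₂] − 10 = 0.
Substituting E[q₂] and solving: E[c₂] = 8, so q₁ = (39 − 2·10 + 8)/9 = 3.
q₂(low-cost) = (39 − 2 − 3·3)/6 = 4.66667.

4.67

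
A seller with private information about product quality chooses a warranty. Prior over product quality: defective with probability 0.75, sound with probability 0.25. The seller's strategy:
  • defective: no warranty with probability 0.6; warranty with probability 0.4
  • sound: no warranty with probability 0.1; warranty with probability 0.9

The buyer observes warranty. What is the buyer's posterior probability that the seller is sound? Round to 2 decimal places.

0.43

P(warranty) = 0.75·0.4 + 0.25·0.9 = 0.525
P(sound | warranty) = (0.25·0.9) / 0.525 = 0.225 / 0.525 = 0.428571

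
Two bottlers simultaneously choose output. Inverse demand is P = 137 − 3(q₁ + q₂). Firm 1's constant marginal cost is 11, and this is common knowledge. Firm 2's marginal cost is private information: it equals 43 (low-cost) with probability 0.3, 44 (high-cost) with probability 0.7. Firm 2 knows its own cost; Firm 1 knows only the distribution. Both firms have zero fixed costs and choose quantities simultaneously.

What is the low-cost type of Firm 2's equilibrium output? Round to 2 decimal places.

6.85

Firm 2 with cost c maximizes (137 − 3(q₁+q₂) − c)·q₂, giving q₂(c) = (137 − c − 3q₁)/6.
E[c₂] = 0.3·43 + 0.7·44 = 43.7
Firm 1's FOC against E[q₂] yields q₁ = (137 − 2·11 + E[c₂])/9 = (137 − 22 + 43.7)/9 = 17.6333.
q₂(low-cost) = (137 − 43 − 3·17.6333)/6 = 6.85.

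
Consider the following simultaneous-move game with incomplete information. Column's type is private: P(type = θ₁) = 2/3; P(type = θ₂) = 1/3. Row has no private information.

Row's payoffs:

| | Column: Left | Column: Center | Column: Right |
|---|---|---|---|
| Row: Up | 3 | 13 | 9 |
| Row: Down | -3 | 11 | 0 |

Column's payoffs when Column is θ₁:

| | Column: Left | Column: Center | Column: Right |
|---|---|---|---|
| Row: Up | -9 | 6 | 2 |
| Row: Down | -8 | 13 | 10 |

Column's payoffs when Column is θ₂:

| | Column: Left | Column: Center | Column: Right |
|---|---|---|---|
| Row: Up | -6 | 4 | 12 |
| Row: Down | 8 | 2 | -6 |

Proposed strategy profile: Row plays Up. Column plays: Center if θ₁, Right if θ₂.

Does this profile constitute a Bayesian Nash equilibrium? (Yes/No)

Yes

A profile is a BNE iff every type of every player is best-responding given beliefs about the other side.
Row plays Up: E[Up] = 2/3·(13) + 1/3·(9) = 35/3; E[Down] = 22/3. Best-responding. ✓
Column (type θ₁), facing Up: Left gives -9, Center gives 6, Right gives 2. Proposed Center is best. ✓
Column (type θ₂), facing Up: Left gives -6, Center gives 4, Right gives 12. Proposed Right is best. ✓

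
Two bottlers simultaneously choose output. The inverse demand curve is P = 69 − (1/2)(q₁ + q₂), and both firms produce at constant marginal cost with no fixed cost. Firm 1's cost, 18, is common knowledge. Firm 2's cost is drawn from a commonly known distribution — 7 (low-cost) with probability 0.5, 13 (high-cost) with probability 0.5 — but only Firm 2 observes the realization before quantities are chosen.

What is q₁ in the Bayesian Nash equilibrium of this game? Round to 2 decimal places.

28.67

Type-c best response for Firm 2: q₂(c) = (69 − c) − q₁/2.
Firm 1 maximizes expected profit; its first-order condition is 69 − q₁ − (1/2)E[q₂] − 18 = 0.
Substituting E[q₂] and solving: E[c₂] = 10, so q₁ = (69 − 2·18 + 10)/(3/2) = 28.6667.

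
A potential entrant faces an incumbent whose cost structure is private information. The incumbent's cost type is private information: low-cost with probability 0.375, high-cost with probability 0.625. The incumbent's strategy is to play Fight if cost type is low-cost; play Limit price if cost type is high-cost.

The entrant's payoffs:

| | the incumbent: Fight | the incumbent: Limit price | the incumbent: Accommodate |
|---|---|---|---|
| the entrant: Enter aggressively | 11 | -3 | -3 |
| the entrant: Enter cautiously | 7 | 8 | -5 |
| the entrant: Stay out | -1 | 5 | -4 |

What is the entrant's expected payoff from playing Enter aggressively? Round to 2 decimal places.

2.25

Take the expectation over the incumbent's cost type, weighting each type's action by its prior probability.
E[Enter aggressively] = 0.375·11 + 0.625·(-3) = 4.125 + (-1.875) = 2.25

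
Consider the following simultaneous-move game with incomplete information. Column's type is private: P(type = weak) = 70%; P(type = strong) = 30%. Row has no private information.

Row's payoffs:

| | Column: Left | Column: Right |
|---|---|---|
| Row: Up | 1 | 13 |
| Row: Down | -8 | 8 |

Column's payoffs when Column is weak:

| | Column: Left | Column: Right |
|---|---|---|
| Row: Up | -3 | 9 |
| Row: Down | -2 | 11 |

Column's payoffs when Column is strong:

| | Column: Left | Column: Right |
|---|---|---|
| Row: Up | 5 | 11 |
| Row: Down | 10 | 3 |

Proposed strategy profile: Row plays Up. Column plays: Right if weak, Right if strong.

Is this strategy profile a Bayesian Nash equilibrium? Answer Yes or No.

Yes

A profile is a BNE iff every type of every player is best-responding given beliefs about the other side.
Row plays Up: E[Up] = 0.7·(13) + 0.3·(13) = 13; E[Down] = 8. Best-responding. ✓
Column (type weak), facing Up: Left gives -3, Right gives 9. Proposed Right is best. ✓
Column (type strong), facing Up: Left gives 5, Right gives 11. Proposed Right is best. ✓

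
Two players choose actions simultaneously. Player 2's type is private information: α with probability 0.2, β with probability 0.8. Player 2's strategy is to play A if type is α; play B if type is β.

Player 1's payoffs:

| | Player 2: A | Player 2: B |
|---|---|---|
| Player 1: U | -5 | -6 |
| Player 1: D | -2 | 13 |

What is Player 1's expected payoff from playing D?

10

Take the expectation over Player 2's type, weighting each type's action by its prior probability.
E[D] = 0.2·(-2) + 0.8·13 = (-0.4) + 10.4 = 10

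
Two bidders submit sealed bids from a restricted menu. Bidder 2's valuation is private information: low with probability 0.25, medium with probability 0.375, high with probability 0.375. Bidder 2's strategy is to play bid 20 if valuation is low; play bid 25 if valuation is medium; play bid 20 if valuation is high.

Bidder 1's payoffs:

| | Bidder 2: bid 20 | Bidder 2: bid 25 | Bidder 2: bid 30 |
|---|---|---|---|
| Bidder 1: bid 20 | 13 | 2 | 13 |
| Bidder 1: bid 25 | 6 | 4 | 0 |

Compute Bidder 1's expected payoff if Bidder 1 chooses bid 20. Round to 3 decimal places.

8.875

E[bid 20] = 0.25·13 + 0.375·2 + 0.375·13 = 3.25 + 0.75 + 4.875 = 8.875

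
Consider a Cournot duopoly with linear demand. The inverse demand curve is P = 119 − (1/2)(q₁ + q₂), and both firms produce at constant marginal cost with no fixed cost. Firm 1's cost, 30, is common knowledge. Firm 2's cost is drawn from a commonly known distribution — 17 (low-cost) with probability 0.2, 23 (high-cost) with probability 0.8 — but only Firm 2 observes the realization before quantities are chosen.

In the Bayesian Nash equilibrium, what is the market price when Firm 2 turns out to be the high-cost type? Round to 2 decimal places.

Type-c best response for Firm 2: q₂(c) = (119 − c) − q₁/2.
Firm 1 maximizes expected profit; its first-order condition is 119 − q₁ − (1/2)E[q₂] − 30 = 0.
Substituting E[q₂] and solving: E[c₂] = 21.8, so q₁ = (119 − 2·30 + 21.8)/(3/2) = 53.8667.
q₂(high-cost) = 69.0667, so P = 119 − (1/2)·(53.8667 + 69.0667) = 57.5333.

57.53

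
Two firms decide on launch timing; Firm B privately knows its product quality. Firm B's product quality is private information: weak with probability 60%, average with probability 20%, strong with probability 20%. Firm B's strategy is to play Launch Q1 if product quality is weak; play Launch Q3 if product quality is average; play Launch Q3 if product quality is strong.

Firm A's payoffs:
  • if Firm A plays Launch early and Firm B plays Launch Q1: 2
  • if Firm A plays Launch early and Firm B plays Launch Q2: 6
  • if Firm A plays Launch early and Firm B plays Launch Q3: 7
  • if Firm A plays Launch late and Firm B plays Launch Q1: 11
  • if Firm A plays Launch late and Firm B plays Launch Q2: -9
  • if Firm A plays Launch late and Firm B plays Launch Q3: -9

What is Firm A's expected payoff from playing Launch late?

3

Take the expectation over Firm B's product quality, weighting each type's action by its prior probability.
E[Launch late] = 0.6·11 + 0.2·(-9) + 0.2·(-9) = 6.6 + (-1.8) + (-1.8) = 3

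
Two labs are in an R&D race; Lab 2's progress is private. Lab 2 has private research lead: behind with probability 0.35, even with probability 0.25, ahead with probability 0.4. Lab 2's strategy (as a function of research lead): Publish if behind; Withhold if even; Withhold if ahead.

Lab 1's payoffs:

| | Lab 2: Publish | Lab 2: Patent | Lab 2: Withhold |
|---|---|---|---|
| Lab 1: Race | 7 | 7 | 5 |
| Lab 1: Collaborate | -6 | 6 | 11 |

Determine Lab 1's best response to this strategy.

Race

Compute Lab 1's expected payoff for each action, taking the expectation over Lab 2's type.
E[Race] = 0.35·(7) + 0.25·(5) + 0.4·(5) = 5.7
E[Collaborate] = 0.35·(-6) + 0.25·(11) + 0.4·(11) = 5.05
Best response: Race (5.7 is the largest).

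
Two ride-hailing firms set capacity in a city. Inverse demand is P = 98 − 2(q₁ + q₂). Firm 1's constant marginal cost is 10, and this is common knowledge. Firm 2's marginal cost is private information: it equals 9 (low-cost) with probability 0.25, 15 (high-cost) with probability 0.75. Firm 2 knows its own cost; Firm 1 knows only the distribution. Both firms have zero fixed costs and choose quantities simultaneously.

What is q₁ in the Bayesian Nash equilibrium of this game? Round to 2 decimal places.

15.25

Firm 2 with cost c maximizes (98 − 2(q₁+q₂) − c)·q₂, giving q₂(c) = (98 − c − 2q₁)/4.
E[c₂] = 0.25·9 + 0.75·15 = 13.5
Firm 1's FOC against E[q₂] yields q₁ = (98 − 2·10 + E[c₂])/6 = (98 − 20 + 13.5)/6 = 15.25.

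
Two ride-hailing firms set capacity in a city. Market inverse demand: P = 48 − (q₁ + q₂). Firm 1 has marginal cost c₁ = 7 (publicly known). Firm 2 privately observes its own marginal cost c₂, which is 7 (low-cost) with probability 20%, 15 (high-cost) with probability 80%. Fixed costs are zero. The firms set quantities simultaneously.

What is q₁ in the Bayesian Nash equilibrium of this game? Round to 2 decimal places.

Each type of Firm 2 best-responds to q₁; Firm 1 best-responds to the expected q₂ over Firm 2's types.
Firm 2 with cost c maximizes (48 − (q₁+q₂) − c)·q₂, giving q₂(c) = (48 − c − q₁)/2.
E[c₂] = 0.2·7 + 0.8·15 = 13.4
Firm 1's FOC against E[q₂] yields q₁ = (48 − 2·7 + E[c₂])/3 = (48 − 14 + 13.4)/3 = 15.8.

15.80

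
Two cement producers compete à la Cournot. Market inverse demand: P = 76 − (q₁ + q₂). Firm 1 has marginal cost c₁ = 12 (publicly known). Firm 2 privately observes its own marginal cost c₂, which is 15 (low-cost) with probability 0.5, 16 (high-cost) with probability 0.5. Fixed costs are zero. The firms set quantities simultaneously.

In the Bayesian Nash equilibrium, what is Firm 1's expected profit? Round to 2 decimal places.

Type-c best response for Firm 2: q₂(c) = (76 − c)/2 − q₁/2.
Firm 1 maximizes expected profit; its first-order condition is 76 − 2q₁ − E[q₂] − 12 = 0.
Substituting E[q₂] and solving: E[c₂] = 15.5, so q₁ = (76 − 2·12 + 15.5)/3 = 22.5.
E[P] = 76 − (q₁ + E[q₂]) = 34.5; Firm 1's expected profit = (E[P] − 12)·q₁ = (34.5 − 12)·22.5 = 506.25.

506.25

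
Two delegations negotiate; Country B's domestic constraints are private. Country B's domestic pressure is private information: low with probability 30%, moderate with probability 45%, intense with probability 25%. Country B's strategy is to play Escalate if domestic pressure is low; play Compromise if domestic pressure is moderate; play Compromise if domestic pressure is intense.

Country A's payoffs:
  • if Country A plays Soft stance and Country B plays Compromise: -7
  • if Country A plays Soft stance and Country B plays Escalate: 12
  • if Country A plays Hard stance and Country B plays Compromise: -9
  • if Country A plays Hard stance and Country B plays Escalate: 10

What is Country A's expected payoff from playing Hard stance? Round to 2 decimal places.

Take the expectation over Country B's domestic pressure, weighting each type's action by its prior probability.
E[Hard stance] = 0.3·10 + 0.45·(-9) + 0.25·(-9) = 3 + (-4.05) + (-2.25) = -3.3

-3.30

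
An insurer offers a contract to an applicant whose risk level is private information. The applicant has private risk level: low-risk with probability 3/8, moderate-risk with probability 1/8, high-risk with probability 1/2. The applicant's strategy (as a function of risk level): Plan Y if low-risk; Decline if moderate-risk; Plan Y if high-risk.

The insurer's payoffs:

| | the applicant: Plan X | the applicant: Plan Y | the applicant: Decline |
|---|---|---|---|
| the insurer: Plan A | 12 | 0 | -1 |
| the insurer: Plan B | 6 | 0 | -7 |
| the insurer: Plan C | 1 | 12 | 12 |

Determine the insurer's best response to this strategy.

Plan C

E[Plan A] = 3/8·(0) + 1/8·(-1) + 1/2·(0) = -1/8
E[Plan B] = 3/8·(0) + 1/8·(-7) + 1/2·(0) = -7/8
E[Plan C] = 3/8·(12) + 1/8·(12) + 1/2·(12) = 12
Best response: Plan C (12 is the largest).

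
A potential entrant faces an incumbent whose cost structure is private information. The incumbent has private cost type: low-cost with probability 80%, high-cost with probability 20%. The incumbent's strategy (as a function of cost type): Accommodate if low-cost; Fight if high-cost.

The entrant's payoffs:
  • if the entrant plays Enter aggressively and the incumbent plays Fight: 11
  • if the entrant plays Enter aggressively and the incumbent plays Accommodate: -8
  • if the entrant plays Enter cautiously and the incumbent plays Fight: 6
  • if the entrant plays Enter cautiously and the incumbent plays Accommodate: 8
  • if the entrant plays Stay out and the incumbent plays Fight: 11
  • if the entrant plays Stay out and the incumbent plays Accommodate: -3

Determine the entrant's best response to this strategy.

E[Enter aggressively] = 0.8·(-8) + 0.2·(11) = -4.2
E[Enter cautiously] = 0.8·(8) + 0.2·(6) = 7.6
E[Stay out] = 0.8·(-3) + 0.2·(11) = -0.2
Best response: Enter cautiously (7.6 is the largest).

Enter cautiously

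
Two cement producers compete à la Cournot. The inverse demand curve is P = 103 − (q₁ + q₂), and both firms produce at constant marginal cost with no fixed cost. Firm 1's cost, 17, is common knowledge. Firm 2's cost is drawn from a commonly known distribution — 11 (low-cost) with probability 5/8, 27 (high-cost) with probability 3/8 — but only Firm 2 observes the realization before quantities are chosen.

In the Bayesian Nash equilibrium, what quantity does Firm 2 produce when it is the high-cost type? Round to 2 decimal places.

Firm 2 with cost c maximizes (103 − (q₁+q₂) − c)·q₂, giving q₂(c) = (103 − c − q₁)/2.
E[c₂] = 5/8·11 + 3/8·27 = 17
Firm 1's FOC against E[q₂] yields q₁ = (103 − 2·17 + E[c₂])/3 = (103 − 34 + 17)/3 = 28.6667.
q₂(high-cost) = (103 − 27 − 28.6667)/2 = 23.6667.

23.67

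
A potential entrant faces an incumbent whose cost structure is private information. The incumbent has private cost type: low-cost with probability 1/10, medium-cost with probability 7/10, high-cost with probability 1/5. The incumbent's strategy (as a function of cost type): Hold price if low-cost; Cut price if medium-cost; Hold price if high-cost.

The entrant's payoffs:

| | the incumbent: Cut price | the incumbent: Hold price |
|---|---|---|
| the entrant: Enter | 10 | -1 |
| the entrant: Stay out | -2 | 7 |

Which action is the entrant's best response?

E[Enter] = 1/10·(-1) + 7/10·(10) + 1/5·(-1) = 67/10
E[Stay out] = 1/10·(7) + 7/10·(-2) + 1/5·(7) = 7/10
Best response: Enter (67/10 is the largest).

Enter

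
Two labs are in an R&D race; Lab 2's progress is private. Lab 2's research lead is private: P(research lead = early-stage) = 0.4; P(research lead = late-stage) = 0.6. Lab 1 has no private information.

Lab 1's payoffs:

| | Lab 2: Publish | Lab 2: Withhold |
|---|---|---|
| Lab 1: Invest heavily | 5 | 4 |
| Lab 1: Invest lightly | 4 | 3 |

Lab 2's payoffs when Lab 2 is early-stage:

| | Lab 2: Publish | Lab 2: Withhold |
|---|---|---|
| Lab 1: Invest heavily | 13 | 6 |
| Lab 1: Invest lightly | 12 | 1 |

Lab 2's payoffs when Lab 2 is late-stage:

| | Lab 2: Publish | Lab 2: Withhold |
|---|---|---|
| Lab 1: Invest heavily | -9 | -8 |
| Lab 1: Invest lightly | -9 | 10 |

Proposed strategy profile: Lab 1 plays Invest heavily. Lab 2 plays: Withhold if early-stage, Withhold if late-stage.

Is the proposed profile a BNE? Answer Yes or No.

Lab 1 plays Invest heavily: E[Invest heavily] = 0.4·(4) + 0.6·(4) = 4; E[Invest lightly] = 3. Best-responding. ✓
Lab 2 (research lead early-stage), facing Invest heavily: Publish gives 13, Withhold gives 6. Proposed Withhold is not best — profitable deviation exists. ✗
Lab 2 (research lead late-stage), facing Invest heavily: Publish gives -9, Withhold gives -8. Proposed Withhold is best. ✓

No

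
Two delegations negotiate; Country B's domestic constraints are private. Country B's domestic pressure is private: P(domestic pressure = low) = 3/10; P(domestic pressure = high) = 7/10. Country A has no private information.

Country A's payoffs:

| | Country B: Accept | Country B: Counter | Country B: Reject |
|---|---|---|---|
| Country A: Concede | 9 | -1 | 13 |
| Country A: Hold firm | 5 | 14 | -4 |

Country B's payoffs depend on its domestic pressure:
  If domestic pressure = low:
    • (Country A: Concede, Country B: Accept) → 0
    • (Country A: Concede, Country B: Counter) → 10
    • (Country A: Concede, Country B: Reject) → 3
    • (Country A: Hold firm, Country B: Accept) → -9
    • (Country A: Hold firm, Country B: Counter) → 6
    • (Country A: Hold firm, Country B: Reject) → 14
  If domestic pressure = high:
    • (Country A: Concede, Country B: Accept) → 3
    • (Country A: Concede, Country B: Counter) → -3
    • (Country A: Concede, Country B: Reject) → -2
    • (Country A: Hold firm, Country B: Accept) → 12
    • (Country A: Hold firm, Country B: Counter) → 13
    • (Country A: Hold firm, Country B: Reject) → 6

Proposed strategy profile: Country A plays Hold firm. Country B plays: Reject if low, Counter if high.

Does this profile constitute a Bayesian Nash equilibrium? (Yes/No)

A profile is a BNE iff every type of every player is best-responding given beliefs about the other side.
Country A plays Hold firm: E[Hold firm] = 3/10·(-4) + 7/10·(14) = 43/5; E[Concede] = 16/5. Best-responding. ✓
Country B (domestic pressure low), facing Hold firm: Accept gives -9, Counter gives 6, Reject gives 14. Proposed Reject is best. ✓
Country B (domestic pressure high), facing Hold firm: Accept gives 12, Counter gives 13, Reject gives 6. Proposed Counter is best. ✓

Yes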